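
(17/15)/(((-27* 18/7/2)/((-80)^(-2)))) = -119/23328000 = -0.00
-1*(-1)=1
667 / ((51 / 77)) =51359 / 51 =1007.04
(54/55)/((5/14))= 756/275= 2.75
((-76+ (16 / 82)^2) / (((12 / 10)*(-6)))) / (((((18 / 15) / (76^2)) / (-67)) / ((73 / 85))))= -250510563880 / 85731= -2922053.44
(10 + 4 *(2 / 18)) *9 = 94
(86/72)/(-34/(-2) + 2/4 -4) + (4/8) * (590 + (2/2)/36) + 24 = 620335/1944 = 319.10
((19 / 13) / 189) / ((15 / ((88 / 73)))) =1672 / 2690415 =0.00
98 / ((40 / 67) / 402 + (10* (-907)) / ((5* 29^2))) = -79280229 / 1743737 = -45.47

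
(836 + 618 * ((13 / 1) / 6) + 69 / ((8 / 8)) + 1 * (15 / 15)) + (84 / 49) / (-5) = 78563 / 35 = 2244.66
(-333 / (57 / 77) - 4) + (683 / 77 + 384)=-89202 / 1463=-60.97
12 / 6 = 2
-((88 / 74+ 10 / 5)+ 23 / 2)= -1087 / 74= -14.69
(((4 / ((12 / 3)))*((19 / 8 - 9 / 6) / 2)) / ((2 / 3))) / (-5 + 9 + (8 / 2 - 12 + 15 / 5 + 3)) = 21 / 64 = 0.33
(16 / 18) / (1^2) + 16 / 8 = 26 / 9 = 2.89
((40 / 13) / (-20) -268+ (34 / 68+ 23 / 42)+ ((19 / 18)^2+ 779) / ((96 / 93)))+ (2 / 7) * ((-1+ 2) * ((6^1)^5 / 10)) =3353160269 / 4717440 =710.80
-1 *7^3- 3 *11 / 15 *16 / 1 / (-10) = -8487 / 25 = -339.48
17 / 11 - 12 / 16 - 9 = -361 / 44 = -8.20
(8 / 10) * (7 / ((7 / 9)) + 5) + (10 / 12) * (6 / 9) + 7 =844 / 45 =18.76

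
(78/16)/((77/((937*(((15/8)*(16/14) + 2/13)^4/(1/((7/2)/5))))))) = 1155.42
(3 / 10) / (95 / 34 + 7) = 17 / 555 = 0.03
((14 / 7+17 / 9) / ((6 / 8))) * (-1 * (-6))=280 / 9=31.11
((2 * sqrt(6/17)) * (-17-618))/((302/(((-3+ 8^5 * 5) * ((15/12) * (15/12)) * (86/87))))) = -111839232125 * sqrt(102)/1786632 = -632206.79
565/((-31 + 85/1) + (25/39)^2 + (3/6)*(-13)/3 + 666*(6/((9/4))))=0.31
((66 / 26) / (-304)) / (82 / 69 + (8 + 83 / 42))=-5313 / 7103720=-0.00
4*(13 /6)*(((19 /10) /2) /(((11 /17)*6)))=4199 /1980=2.12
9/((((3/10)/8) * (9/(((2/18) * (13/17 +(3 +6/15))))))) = 1888/153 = 12.34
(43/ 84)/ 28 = 43/ 2352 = 0.02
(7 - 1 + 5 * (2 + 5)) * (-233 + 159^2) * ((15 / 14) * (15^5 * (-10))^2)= 444151123769531250000 / 7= 63450160538504464285.71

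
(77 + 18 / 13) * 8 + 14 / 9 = 73550 / 117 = 628.63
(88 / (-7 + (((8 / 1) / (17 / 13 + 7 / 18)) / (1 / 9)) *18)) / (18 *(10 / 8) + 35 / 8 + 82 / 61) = 17048768 / 4137978935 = 0.00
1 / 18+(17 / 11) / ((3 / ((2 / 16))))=95 / 792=0.12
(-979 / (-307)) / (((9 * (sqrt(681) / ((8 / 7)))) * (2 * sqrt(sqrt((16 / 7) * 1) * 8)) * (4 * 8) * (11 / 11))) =979 * sqrt(1362) * 7^(1 / 4) / 842958144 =0.00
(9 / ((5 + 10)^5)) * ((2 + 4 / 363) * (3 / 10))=73 / 10209375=0.00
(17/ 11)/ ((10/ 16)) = 136/ 55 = 2.47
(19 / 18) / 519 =19 / 9342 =0.00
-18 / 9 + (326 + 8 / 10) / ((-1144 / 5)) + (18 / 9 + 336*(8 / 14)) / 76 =-9517 / 10868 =-0.88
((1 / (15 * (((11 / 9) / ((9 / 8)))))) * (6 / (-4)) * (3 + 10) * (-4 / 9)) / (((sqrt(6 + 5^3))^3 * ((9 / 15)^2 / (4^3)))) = 1040 * sqrt(131) / 188771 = 0.06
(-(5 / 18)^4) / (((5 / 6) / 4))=-125 / 4374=-0.03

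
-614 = -614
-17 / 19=-0.89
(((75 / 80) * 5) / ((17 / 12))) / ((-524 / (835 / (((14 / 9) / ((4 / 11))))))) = -1690875 / 1371832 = -1.23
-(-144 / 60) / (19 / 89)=1068 / 95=11.24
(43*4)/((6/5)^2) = 1075/9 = 119.44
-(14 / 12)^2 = -49 / 36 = -1.36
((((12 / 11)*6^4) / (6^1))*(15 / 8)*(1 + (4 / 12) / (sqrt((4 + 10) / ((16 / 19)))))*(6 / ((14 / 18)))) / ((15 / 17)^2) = 1123632*sqrt(266) / 51205 + 1685448 / 385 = 4735.68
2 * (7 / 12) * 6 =7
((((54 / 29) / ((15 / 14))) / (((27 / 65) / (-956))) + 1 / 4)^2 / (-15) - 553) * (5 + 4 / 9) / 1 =-94974161627569 / 16349040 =-5809158.31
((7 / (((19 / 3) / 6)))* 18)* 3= 358.11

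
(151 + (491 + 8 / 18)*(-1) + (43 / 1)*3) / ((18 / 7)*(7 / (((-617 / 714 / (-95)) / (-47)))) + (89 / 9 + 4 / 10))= 5870755 / 2582002429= 0.00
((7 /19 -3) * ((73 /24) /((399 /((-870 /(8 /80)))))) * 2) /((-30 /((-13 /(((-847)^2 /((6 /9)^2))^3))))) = 220168000 /6121752139104522467148063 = 0.00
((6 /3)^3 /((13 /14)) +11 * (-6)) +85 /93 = -68273 /1209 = -56.47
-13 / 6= -2.17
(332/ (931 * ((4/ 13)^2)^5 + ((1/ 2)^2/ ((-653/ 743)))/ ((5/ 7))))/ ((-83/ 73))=525726115835998480/ 704252527323289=746.50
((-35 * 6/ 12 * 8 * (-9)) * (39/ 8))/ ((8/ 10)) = 7678.12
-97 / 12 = -8.08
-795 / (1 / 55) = -43725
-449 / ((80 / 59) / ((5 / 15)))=-26491 / 240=-110.38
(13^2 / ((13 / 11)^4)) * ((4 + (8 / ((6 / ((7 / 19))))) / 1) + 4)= 7086244 / 9633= 735.62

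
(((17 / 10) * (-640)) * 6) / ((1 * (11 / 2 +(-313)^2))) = -13056 / 195949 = -0.07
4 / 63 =0.06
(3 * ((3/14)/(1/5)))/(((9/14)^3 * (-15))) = -196/243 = -0.81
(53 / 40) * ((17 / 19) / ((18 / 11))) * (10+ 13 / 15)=1615493 / 205200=7.87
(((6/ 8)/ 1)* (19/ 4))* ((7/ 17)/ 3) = 133/ 272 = 0.49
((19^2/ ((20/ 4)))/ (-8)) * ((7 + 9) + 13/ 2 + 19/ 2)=-1444/ 5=-288.80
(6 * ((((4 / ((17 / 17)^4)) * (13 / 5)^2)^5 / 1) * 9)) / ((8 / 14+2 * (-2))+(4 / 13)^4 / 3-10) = -2286072228548092787712 / 39318408203125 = -58142542.72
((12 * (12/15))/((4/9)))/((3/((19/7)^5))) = 89139564/84035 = 1060.74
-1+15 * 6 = 89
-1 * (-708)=708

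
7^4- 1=2400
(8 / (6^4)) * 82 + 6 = 527 / 81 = 6.51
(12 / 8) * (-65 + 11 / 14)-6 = -2865 / 28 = -102.32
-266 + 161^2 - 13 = 25642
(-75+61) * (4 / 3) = -56 / 3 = -18.67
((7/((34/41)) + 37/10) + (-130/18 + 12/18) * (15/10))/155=1177/79050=0.01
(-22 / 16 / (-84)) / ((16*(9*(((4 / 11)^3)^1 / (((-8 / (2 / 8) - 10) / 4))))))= -14641 / 589824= -0.02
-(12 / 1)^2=-144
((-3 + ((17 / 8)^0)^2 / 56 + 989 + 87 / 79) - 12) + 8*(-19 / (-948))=12943909 / 13272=975.28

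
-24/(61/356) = -140.07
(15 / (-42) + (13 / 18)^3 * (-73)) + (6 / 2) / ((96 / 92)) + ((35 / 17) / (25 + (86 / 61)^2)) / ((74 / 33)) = -32166336649121 / 1289320081308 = -24.95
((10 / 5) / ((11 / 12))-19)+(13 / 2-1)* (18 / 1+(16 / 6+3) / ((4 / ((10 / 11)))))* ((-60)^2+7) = 50506601 / 132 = 382625.77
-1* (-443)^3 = 86938307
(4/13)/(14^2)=1/637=0.00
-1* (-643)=643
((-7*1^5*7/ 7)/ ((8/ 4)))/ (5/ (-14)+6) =-49/ 79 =-0.62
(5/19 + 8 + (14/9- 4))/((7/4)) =3980/1197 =3.32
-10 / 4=-2.50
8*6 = 48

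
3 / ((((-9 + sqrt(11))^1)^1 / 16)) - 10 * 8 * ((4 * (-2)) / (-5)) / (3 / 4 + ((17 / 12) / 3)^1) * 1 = -42696 / 385 - 24 * sqrt(11) / 35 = -113.17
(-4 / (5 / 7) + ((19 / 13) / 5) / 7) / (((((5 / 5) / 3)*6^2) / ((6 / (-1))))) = 2529 / 910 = 2.78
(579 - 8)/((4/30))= 4282.50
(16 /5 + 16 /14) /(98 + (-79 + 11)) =76 /525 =0.14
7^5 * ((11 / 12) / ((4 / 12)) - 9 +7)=12605.25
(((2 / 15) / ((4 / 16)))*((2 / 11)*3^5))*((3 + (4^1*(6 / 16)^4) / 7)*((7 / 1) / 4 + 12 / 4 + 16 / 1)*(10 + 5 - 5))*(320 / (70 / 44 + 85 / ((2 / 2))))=48371985 / 889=54411.68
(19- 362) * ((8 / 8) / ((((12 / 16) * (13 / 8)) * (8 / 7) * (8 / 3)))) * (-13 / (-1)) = -2401 / 2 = -1200.50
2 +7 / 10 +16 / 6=161 / 30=5.37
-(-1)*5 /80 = 1 /16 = 0.06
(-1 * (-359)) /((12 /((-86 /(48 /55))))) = -849035 /288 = -2948.04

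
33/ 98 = 0.34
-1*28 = -28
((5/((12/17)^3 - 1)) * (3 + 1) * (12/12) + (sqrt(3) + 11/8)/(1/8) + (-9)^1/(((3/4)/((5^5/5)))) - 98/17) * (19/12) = -1548402929/129948 + 38 * sqrt(3)/3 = -11893.62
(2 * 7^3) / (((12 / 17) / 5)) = 29155 / 6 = 4859.17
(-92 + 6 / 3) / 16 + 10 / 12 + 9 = 101 / 24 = 4.21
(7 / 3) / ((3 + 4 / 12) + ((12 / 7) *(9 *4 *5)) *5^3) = 49 / 810070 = 0.00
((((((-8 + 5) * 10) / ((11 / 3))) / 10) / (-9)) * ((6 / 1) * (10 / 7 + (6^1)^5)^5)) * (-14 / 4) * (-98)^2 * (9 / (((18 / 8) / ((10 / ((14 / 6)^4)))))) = -704063397659519774876743.00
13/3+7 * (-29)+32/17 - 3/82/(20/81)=-16471433/83640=-196.93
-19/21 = -0.90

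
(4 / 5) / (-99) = -4 / 495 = -0.01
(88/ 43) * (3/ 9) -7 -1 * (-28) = 2797/ 129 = 21.68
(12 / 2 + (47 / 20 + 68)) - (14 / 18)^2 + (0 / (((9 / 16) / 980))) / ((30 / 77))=122707 / 1620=75.75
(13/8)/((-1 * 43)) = -13/344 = -0.04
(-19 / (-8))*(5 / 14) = 0.85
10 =10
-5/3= -1.67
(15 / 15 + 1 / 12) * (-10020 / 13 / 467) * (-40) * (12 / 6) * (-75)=-5010000 / 467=-10728.05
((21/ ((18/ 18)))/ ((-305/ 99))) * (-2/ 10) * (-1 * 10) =-4158/ 305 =-13.63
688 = 688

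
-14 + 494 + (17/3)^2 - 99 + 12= 3826/9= 425.11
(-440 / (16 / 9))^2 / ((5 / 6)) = 147015 / 2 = 73507.50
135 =135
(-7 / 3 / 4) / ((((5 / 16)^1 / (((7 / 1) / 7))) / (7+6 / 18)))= -616 / 45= -13.69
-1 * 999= -999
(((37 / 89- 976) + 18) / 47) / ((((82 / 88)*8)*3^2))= -937475 / 3087054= -0.30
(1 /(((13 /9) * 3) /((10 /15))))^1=0.15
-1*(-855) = 855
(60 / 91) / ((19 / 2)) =120 / 1729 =0.07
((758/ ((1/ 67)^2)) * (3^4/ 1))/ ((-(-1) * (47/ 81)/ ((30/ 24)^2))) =279060817275/ 376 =742183024.67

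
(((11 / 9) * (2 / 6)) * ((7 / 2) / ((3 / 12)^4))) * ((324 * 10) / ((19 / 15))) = 17740800 / 19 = 933726.32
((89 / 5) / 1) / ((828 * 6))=89 / 24840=0.00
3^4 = 81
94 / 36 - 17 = -259 / 18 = -14.39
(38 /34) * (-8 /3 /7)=-152 /357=-0.43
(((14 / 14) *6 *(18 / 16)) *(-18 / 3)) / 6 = -27 / 4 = -6.75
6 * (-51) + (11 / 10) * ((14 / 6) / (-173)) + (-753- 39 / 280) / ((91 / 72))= -2981725847 / 3306030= -901.91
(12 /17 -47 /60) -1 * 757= -772219 /1020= -757.08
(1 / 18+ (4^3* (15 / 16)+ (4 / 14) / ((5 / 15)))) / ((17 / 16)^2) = 982400 / 18207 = 53.96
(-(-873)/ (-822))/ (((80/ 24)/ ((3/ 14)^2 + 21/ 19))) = -3742551/ 10203760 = -0.37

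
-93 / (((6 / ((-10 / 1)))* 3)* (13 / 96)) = 4960 / 13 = 381.54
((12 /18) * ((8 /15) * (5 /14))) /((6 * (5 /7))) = 0.03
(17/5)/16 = 17/80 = 0.21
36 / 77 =0.47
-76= -76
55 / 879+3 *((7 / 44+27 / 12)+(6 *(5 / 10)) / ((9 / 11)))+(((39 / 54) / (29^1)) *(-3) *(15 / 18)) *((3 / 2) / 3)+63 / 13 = 2021331913 / 87485112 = 23.10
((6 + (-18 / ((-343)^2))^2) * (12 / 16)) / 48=41523861765 / 442921190432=0.09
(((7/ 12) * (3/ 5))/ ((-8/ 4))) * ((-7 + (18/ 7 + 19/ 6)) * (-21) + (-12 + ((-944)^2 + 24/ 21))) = -12476123/ 80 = -155951.54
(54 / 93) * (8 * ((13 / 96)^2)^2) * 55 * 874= 686463635 / 9142272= 75.09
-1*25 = -25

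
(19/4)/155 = 19/620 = 0.03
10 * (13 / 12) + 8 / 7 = 503 / 42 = 11.98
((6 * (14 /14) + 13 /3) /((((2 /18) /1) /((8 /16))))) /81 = 31 /54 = 0.57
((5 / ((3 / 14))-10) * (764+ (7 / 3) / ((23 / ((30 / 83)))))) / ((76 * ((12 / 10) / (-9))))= -36463650 / 36271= -1005.31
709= 709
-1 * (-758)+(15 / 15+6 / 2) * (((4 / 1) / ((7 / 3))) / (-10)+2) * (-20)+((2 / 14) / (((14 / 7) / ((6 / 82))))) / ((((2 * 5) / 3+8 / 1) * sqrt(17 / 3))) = 9 * sqrt(51) / 331772+4282 / 7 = 611.71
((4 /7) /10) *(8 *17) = 272 /35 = 7.77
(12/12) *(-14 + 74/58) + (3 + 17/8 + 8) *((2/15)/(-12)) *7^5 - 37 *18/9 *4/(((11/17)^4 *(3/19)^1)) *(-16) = 3437005107443/20380272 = 168643.73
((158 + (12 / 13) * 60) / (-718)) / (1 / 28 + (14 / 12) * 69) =-38836 / 10524085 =-0.00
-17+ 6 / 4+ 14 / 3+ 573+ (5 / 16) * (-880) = 1723 / 6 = 287.17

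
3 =3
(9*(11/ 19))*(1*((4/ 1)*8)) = 3168/ 19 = 166.74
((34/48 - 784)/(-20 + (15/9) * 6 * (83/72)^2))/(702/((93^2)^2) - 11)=-5625051894396/530132924965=-10.61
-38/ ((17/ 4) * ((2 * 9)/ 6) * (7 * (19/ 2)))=-16/ 357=-0.04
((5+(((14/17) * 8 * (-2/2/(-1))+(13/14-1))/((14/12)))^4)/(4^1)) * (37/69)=8716230962394391/66444508316298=131.18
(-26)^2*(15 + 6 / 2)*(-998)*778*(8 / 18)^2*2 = -33592073216 / 9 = -3732452579.56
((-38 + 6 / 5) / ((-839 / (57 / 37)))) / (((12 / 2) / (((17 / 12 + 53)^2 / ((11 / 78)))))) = 2422429529 / 10244190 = 236.47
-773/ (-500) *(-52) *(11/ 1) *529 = -58475131/ 125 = -467801.05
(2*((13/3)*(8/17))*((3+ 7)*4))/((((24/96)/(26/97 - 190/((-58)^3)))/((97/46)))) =3529997120/9536099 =370.17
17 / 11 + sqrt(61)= 9.36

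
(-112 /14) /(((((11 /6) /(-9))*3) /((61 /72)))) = 122 /11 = 11.09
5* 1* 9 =45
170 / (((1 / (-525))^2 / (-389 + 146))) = -11386068750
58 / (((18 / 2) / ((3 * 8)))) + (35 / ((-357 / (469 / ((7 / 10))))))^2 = 11624788 / 2601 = 4469.35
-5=-5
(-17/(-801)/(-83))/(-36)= 0.00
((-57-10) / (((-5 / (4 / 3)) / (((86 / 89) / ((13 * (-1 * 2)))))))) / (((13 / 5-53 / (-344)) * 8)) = -495532 / 16442127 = -0.03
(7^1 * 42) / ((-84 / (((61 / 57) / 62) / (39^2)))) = -427 / 10750428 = -0.00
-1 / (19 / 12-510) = 12 / 6101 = 0.00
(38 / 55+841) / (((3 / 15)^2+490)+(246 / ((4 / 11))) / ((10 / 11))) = 925860 / 1357609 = 0.68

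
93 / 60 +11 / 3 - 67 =-61.78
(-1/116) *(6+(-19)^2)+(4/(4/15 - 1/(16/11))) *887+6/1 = -98743091/11716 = -8428.05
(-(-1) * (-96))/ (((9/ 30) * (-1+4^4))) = -1.25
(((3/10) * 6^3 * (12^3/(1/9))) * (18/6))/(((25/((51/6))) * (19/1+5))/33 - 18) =-1413396864/7415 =-190613.20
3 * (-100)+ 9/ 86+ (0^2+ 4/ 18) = -231947/ 774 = -299.67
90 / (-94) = -45 / 47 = -0.96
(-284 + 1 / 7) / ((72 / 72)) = -1987 / 7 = -283.86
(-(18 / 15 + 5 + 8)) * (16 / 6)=-568 / 15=-37.87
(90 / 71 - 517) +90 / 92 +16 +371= -417245 / 3266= -127.75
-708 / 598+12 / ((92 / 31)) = 855 / 299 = 2.86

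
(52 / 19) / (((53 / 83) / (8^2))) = 274.30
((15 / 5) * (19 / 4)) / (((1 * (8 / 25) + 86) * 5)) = 285 / 8632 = 0.03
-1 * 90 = -90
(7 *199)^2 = 1940449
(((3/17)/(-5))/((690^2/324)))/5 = -27/5620625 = -0.00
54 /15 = 18 /5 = 3.60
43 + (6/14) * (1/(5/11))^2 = 7888/175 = 45.07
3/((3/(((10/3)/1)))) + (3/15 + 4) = 113/15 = 7.53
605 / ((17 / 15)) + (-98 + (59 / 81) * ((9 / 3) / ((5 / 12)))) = 337417 / 765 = 441.07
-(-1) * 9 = 9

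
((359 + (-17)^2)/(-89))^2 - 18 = 277326/7921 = 35.01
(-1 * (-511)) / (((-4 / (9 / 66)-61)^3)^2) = 372519 / 396109944105121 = 0.00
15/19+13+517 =10085/19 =530.79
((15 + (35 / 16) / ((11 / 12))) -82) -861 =-40727 / 44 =-925.61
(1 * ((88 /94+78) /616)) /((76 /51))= 13515 /157168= 0.09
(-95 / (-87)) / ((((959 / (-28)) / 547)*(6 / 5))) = -519650 / 35757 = -14.53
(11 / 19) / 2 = 11 / 38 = 0.29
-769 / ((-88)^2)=-0.10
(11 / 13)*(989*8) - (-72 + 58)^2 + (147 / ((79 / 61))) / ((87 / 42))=195184838 / 29783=6553.57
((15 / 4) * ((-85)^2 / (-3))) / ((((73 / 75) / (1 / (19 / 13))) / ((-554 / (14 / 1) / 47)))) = 9756459375 / 1825292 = 5345.15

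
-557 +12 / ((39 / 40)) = -7081 / 13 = -544.69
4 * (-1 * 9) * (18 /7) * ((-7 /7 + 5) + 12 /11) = -5184 /11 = -471.27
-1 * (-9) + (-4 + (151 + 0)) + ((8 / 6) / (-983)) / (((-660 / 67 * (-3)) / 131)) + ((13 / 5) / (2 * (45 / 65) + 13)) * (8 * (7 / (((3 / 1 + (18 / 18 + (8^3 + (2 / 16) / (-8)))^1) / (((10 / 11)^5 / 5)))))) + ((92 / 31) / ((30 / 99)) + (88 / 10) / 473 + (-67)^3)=-52883953065632272257918268 / 175929631328862178515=-300597.19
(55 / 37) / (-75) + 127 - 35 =51049 / 555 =91.98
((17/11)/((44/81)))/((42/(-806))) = -184977/3388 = -54.60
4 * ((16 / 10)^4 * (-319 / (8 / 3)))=-1959936 / 625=-3135.90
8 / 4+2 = 4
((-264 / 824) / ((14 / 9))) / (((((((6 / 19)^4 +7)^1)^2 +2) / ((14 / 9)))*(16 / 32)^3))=-1494553547608 / 29819459236631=-0.05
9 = 9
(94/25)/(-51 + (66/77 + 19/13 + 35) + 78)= 8554/146325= 0.06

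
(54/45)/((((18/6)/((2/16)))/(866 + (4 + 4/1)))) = 43.70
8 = 8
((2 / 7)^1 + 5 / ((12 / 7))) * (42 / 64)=269 / 128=2.10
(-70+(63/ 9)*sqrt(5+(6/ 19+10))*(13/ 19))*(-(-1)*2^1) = -140+182*sqrt(5529)/ 361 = -102.51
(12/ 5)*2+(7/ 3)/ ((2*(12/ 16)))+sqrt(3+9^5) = 286/ 45+2*sqrt(14763) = 249.36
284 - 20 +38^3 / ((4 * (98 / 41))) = 294155 / 49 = 6003.16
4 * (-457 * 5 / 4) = -2285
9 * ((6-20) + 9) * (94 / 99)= -470 / 11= -42.73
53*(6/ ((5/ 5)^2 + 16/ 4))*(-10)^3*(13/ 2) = -413400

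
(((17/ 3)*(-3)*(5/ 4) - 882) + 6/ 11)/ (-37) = 39719/ 1628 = 24.40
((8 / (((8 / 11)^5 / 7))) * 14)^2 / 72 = 62275756467001 / 301989888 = 206218.02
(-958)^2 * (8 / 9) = 815790.22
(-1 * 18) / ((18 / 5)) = -5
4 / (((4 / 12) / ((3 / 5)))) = 7.20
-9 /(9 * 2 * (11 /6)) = -3 /11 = -0.27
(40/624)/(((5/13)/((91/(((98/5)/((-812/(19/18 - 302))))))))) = 11310/5417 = 2.09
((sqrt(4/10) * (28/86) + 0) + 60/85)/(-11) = -12/187-14 * sqrt(10)/2365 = -0.08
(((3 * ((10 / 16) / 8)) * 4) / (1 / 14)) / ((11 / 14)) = 735 / 44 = 16.70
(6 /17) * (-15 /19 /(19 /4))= -360 /6137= -0.06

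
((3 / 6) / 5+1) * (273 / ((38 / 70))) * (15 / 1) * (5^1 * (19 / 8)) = 1576575 / 16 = 98535.94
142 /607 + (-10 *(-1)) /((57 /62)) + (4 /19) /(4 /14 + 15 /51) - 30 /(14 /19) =-54293349 /1856813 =-29.24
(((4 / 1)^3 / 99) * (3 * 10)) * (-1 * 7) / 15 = -9.05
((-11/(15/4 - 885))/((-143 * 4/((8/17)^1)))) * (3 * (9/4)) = -18/259675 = -0.00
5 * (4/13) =20/13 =1.54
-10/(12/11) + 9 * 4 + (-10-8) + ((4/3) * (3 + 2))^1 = 31/2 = 15.50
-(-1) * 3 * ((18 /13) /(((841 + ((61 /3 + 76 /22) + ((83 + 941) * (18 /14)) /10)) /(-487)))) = -15187095 /7480811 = -2.03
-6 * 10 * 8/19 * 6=-2880/19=-151.58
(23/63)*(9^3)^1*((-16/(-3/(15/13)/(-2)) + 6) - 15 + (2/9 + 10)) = -268479/91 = -2950.32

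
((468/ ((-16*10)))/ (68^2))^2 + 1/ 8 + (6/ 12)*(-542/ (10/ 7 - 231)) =71768748679823/ 54975793971200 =1.31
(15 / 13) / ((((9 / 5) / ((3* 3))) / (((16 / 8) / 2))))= 75 / 13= 5.77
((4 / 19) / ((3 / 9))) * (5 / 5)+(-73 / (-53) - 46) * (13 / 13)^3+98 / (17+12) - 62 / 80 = -48344693 / 1168120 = -41.39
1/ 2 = 0.50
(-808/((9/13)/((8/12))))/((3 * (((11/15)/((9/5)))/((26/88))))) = -68276/363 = -188.09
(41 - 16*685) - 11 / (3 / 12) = -10963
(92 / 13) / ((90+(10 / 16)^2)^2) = 376832 / 435060925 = 0.00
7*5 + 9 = 44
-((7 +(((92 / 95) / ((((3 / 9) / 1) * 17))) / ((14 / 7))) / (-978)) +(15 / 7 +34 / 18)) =-182953826 / 16584435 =-11.03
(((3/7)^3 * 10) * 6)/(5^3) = 324/8575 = 0.04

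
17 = 17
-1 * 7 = -7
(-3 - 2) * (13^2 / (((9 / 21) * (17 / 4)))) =-23660 / 51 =-463.92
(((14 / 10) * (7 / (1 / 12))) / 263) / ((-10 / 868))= -255192 / 6575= -38.81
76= 76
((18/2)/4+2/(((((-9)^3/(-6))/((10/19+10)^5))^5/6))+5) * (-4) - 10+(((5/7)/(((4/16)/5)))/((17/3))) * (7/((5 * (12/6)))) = -29205777612800016640020121344806226450831235351286681822084027/446888376086669361531854867300113544377528323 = -65353630068766566.55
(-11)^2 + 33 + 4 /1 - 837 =-679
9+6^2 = 45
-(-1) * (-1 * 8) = -8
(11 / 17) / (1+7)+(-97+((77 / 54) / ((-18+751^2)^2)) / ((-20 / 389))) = -20214179779614497 / 208567517640930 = -96.92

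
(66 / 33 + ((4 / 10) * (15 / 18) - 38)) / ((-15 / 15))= 107 / 3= 35.67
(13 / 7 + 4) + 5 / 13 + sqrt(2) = 7.66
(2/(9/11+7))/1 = 11/43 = 0.26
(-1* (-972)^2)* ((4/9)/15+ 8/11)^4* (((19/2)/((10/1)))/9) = -121305037720576/3706003125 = -32732.04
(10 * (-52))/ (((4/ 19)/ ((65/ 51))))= -160550/ 51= -3148.04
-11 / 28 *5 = -55 / 28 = -1.96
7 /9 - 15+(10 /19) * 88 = 5488 /171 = 32.09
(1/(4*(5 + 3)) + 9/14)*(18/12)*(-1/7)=-453/3136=-0.14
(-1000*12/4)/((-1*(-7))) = -428.57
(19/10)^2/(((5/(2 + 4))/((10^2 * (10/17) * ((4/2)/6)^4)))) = 3.15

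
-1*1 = -1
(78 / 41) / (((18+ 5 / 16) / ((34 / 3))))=14144 / 12013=1.18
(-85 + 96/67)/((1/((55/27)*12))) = -1231780/603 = -2042.75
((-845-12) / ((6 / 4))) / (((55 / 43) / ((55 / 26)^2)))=-2026805 / 1014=-1998.82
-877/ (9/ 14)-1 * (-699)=-5987/ 9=-665.22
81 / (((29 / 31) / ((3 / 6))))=2511 / 58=43.29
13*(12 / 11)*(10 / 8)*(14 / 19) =2730 / 209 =13.06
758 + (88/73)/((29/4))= 1605038/2117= 758.17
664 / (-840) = -83 / 105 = -0.79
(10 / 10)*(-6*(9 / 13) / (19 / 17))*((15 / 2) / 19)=-6885 / 4693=-1.47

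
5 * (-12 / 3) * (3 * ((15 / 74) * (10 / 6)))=-750 / 37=-20.27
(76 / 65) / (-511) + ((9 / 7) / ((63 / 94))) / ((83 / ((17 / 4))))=3702943 / 38595830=0.10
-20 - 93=-113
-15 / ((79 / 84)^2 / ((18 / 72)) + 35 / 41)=-1084860 / 317621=-3.42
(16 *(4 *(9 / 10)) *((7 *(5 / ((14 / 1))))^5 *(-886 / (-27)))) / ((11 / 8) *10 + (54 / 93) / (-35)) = 2403275000 / 178809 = 13440.46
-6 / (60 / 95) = -19 / 2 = -9.50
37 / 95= 0.39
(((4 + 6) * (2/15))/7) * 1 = 4/21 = 0.19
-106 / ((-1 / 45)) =4770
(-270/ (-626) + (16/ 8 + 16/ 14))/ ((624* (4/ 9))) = 23493/ 1822912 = 0.01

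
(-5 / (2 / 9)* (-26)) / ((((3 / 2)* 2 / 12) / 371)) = 868140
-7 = -7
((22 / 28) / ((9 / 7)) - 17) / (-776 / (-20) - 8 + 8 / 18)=-1475 / 2812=-0.52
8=8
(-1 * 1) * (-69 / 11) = 69 / 11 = 6.27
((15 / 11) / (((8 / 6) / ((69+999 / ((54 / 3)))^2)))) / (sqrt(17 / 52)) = 2790045 *sqrt(221) / 1496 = 27725.27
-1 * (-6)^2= -36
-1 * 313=-313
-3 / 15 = -1 / 5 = -0.20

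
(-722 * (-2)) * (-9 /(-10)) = 6498 /5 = 1299.60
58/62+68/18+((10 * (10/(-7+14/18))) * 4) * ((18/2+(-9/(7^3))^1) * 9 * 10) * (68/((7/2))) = -4730038994795/4689153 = -1008719.27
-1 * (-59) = 59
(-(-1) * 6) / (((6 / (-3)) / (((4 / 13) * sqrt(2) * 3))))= -36 * sqrt(2) / 13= -3.92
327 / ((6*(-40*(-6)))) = 109 / 480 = 0.23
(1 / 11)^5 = 1 / 161051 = 0.00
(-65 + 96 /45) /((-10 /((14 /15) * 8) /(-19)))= -1003352 /1125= -891.87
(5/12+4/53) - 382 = -242639/636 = -381.51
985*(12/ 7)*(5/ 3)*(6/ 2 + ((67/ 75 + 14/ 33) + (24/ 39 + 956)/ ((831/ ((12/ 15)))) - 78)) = -170335394384/ 831831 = -204771.64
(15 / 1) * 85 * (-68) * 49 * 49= -208166700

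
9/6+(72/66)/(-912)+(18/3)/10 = 8773/4180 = 2.10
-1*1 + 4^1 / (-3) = -2.33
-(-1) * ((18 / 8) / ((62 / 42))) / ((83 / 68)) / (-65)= -3213 / 167245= -0.02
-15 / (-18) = 0.83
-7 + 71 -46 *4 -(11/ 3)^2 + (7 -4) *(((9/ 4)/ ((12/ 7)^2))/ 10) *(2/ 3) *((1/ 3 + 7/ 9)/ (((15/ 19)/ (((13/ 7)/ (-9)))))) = -5190049/ 38880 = -133.49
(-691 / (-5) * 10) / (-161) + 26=2804 / 161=17.42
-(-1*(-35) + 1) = -36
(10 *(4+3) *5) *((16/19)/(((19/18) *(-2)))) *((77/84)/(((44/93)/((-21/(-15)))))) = -136710/361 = -378.70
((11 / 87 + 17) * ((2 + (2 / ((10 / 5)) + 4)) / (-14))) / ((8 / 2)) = -745 / 348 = -2.14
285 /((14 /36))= 5130 /7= 732.86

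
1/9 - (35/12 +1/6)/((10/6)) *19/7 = -6187/1260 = -4.91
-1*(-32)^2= -1024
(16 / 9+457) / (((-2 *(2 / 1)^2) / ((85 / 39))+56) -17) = 350965 / 27027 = 12.99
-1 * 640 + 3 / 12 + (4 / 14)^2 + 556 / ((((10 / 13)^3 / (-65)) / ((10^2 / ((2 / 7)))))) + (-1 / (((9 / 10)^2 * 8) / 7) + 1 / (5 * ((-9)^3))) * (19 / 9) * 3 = -59562265983379 / 2143260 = -27790499.51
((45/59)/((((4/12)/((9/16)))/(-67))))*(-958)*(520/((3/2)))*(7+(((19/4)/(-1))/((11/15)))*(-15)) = 3871939415175/1298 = 2983004171.94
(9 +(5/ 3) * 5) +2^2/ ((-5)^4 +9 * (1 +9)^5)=17.33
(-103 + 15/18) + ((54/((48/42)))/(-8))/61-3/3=-604711/5856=-103.26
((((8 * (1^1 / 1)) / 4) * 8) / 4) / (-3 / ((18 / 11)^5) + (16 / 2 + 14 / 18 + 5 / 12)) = 2519424 / 5630125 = 0.45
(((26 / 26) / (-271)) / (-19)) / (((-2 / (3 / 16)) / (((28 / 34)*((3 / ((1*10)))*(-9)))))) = 567 / 14005280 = 0.00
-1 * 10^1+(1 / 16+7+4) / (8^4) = -655183 / 65536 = -10.00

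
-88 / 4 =-22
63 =63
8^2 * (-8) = -512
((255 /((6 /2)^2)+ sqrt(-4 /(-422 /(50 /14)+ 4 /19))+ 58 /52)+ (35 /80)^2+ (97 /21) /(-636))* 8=40* sqrt(1064494) /28013+ 329286047 /1389024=238.54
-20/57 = -0.35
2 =2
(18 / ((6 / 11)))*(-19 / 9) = -209 / 3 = -69.67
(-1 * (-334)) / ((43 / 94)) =31396 / 43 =730.14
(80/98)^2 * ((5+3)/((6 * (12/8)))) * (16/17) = 204800/367353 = 0.56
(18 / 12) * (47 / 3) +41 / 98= 1172 / 49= 23.92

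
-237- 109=-346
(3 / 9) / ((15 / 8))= 8 / 45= 0.18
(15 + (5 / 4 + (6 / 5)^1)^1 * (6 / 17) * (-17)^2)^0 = 1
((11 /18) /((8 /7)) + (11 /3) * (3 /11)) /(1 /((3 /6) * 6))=221 /48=4.60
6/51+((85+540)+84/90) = 159643/255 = 626.05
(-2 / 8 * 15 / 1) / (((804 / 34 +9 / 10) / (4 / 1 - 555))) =234175 / 2782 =84.18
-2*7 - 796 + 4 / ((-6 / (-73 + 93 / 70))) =-80033 / 105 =-762.22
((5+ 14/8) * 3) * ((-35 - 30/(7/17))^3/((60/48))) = -6971975775/343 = -20326459.99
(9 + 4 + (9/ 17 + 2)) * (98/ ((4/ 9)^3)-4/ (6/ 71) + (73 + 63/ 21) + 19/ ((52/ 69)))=16063949/ 884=18171.89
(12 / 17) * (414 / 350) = 2484 / 2975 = 0.83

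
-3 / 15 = -1 / 5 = -0.20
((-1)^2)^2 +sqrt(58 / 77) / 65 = sqrt(4466) / 5005 +1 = 1.01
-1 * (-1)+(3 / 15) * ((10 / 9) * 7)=23 / 9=2.56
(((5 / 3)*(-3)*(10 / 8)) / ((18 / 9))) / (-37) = 25 / 296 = 0.08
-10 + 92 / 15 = -58 / 15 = -3.87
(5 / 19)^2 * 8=200 / 361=0.55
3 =3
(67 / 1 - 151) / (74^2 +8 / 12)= -126 / 8215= -0.02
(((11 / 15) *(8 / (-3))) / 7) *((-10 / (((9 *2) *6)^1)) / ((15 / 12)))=176 / 8505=0.02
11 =11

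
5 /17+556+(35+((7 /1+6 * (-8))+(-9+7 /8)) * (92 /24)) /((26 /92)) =24405 /1768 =13.80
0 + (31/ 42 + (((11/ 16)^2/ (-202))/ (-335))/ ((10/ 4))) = 671288941/ 909484800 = 0.74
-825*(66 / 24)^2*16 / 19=-99825 / 19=-5253.95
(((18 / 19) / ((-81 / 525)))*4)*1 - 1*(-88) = 63.44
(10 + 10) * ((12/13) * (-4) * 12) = -11520/13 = -886.15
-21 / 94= -0.22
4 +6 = 10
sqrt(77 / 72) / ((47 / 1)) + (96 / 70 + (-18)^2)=sqrt(154) / 564 + 11388 / 35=325.39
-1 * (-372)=372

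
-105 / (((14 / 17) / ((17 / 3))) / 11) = -15895 / 2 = -7947.50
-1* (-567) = 567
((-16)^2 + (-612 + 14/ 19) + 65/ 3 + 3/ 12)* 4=-76003/ 57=-1333.39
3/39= 1/13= 0.08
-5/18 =-0.28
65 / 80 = 13 / 16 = 0.81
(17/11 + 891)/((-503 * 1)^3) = -9818/1399898797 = -0.00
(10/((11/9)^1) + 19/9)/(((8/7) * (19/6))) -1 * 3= -391/2508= -0.16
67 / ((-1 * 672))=-67 / 672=-0.10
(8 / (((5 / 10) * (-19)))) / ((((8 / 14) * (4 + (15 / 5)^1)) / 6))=-24 / 19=-1.26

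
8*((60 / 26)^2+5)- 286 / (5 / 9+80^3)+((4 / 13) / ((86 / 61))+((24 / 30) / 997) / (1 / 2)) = 553023252354304 / 6677182643599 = 82.82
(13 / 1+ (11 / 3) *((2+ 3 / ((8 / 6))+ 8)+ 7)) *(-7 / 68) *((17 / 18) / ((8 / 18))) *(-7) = 49147 / 384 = 127.99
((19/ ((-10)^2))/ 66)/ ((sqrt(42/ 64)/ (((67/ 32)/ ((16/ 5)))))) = 1273 * sqrt(42)/ 3548160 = 0.00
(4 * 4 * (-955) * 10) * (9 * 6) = -8251200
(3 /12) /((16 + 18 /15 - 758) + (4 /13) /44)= -715 /2118668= -0.00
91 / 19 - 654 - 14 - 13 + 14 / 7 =-12810 / 19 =-674.21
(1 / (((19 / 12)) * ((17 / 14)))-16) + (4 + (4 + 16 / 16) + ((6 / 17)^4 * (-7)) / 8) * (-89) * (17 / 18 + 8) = -22753502145 / 3173798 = -7169.17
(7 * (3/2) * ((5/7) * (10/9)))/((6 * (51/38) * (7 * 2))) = 475/6426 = 0.07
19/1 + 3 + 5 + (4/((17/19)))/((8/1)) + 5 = 1107/34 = 32.56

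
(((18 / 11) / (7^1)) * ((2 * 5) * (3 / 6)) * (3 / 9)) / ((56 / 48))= 180 / 539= 0.33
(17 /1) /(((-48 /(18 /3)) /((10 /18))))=-85 /72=-1.18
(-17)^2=289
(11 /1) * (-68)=-748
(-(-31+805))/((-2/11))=4257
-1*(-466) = 466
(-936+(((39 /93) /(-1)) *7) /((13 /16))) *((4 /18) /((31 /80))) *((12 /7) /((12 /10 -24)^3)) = 291280000 /3737379933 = 0.08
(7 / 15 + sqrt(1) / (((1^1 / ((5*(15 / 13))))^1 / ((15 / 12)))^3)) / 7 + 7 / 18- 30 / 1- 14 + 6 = 710146363 / 44291520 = 16.03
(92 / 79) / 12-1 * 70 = -16567 / 237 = -69.90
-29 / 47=-0.62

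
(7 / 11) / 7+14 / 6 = 80 / 33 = 2.42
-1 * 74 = -74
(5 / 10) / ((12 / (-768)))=-32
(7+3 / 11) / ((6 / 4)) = 160 / 33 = 4.85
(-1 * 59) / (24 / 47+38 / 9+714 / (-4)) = 49914 / 147007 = 0.34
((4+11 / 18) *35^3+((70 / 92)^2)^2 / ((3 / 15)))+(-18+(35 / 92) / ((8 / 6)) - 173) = 1989793927019 / 10074276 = 197512.35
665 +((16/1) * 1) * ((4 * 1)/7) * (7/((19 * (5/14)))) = 64071/95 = 674.43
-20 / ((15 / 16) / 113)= -7232 / 3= -2410.67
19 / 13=1.46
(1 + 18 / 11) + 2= 51 / 11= 4.64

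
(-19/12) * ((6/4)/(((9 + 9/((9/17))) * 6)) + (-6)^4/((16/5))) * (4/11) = -800299/3432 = -233.19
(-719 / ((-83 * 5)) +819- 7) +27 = 348904 / 415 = 840.73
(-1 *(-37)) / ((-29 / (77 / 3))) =-2849 / 87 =-32.75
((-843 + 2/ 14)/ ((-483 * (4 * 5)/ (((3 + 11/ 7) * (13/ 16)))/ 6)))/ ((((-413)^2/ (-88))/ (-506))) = 503360/ 991613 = 0.51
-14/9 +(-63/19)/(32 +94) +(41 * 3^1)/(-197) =-2.21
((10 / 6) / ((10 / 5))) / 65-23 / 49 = -1745 / 3822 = -0.46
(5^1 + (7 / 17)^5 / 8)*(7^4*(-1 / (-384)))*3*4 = 136403419887 / 363483392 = 375.27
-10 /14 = -5 /7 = -0.71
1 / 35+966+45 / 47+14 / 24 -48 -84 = 16494139 / 19740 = 835.57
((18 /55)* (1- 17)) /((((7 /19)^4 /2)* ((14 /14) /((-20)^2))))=-6005191680 /26411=-227374.64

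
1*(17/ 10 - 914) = -9123/ 10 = -912.30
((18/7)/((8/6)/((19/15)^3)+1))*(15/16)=925965/636104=1.46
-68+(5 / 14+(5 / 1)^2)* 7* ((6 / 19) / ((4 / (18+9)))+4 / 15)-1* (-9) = 83605 / 228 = 366.69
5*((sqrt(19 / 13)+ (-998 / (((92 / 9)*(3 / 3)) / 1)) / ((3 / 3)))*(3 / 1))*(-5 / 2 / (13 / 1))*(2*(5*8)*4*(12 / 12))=26946000 / 299 - 12000*sqrt(247) / 169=89004.46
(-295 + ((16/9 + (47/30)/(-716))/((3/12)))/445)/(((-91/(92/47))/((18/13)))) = 194554776452/22144488275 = 8.79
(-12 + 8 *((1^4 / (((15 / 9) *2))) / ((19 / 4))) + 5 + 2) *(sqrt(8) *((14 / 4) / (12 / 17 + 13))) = -50813 *sqrt(2) / 22135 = -3.25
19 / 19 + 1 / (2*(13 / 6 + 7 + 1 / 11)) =1.05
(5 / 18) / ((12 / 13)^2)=845 / 2592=0.33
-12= -12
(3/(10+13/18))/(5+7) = 9/386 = 0.02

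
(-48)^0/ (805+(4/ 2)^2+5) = 1/ 814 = 0.00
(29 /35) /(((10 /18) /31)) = 8091 /175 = 46.23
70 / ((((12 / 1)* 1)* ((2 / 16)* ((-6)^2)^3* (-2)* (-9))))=35 / 629856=0.00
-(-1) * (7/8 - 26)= -201/8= -25.12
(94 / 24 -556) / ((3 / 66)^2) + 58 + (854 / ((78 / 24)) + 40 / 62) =-322666285 / 1209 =-266886.92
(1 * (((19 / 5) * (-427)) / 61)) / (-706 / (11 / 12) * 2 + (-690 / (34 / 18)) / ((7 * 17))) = 2959649 / 171730110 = 0.02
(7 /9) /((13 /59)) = 413 /117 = 3.53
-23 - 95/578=-13389/578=-23.16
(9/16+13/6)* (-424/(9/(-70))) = 243005/27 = 9000.19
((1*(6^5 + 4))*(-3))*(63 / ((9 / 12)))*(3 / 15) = -392112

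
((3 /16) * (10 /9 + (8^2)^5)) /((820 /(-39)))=-62813896769 /6560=-9575289.14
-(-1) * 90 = 90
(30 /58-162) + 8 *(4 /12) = -13817 /87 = -158.82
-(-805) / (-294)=-115 / 42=-2.74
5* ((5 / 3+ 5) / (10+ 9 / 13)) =1300 / 417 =3.12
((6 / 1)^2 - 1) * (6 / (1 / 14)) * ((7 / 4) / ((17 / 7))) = 36015 / 17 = 2118.53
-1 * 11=-11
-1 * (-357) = 357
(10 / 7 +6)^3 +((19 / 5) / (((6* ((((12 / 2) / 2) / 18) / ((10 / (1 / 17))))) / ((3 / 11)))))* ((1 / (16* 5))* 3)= 62864621 / 150920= 416.54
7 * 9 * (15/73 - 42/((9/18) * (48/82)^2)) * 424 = -955255623/146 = -6542846.73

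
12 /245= 0.05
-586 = -586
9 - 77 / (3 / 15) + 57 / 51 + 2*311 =4201 / 17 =247.12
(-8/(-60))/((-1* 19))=-2/285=-0.01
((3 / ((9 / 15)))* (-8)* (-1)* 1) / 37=40 / 37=1.08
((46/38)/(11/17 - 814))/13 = -391/3415269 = -0.00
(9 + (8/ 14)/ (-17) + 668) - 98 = 68897/ 119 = 578.97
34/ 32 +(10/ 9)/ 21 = 3373/ 3024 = 1.12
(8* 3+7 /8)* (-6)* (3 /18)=-199 /8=-24.88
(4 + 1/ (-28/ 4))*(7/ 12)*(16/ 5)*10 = 72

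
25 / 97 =0.26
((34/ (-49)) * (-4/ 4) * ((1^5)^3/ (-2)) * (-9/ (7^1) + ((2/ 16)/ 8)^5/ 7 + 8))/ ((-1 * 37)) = 23187019389/ 368293445632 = 0.06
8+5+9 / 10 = 139 / 10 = 13.90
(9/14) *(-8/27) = -4/21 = -0.19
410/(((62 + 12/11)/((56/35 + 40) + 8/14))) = 665676/2429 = 274.05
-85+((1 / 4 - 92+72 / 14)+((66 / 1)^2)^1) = 117163 / 28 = 4184.39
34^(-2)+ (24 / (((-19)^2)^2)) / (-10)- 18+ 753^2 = 427089021799313 / 753255380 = 566991.00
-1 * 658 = -658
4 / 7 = 0.57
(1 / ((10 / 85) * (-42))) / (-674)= 17 / 56616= 0.00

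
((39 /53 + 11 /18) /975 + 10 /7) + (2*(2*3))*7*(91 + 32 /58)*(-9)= -2613715866929 /37764090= -69211.67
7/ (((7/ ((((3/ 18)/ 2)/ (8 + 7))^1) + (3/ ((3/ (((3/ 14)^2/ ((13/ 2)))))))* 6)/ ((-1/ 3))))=-4459/ 2407941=-0.00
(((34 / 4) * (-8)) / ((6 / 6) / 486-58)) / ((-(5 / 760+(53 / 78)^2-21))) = 7640433216 / 133797177803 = 0.06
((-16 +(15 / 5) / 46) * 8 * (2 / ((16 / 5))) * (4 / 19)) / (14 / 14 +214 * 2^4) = -1466 / 299345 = -0.00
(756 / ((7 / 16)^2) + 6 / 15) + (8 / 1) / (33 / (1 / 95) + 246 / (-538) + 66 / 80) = 4664216964278 / 1180779495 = 3950.12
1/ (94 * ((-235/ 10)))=-1/ 2209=-0.00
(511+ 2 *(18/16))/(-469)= -2053/1876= -1.09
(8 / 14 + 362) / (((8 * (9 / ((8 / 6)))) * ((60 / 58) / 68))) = 46342 / 105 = 441.35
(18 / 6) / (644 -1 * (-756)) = 3 / 1400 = 0.00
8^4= 4096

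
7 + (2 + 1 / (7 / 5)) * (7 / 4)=47 / 4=11.75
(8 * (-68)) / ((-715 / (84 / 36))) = 3808 / 2145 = 1.78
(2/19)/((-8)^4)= 1/38912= 0.00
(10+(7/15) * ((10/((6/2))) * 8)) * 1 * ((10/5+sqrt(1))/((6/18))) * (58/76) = 2929/19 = 154.16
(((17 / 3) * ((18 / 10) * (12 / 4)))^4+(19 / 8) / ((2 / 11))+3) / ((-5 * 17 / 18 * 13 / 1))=-78910750089 / 5525000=-14282.49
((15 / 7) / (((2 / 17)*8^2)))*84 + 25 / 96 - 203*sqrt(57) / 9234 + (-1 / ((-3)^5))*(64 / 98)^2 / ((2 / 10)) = 28209985 / 1166886 - 203*sqrt(57) / 9234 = 24.01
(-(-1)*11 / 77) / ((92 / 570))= 0.89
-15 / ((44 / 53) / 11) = -795 / 4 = -198.75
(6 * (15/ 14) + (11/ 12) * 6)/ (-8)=-167/ 112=-1.49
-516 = -516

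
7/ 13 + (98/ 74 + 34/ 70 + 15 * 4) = 62.35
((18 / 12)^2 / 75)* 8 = 6 / 25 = 0.24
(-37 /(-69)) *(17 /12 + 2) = 1.83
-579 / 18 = -193 / 6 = -32.17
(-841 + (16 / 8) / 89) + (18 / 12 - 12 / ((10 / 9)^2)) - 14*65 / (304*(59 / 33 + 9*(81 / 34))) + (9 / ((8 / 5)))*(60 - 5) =-4759405121427 / 8814506600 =-539.95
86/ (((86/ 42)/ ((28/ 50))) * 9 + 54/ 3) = 1.69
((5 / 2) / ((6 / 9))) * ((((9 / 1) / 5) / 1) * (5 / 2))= 135 / 8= 16.88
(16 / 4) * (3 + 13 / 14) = 110 / 7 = 15.71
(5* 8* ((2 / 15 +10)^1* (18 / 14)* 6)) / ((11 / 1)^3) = 2.35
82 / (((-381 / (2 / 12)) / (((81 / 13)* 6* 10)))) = -22140 / 1651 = -13.41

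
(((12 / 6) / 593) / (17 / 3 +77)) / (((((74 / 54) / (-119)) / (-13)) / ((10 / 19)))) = 626535 / 25846498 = 0.02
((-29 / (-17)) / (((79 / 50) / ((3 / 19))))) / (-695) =-870 / 3546863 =-0.00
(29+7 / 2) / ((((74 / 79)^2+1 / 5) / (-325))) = -9803.48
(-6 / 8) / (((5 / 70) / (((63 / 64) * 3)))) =-3969 / 128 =-31.01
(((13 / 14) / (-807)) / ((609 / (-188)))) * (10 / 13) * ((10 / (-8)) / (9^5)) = -1175 / 203142790809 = -0.00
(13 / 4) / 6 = 13 / 24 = 0.54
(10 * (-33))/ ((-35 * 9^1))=22/ 21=1.05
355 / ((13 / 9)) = 3195 / 13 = 245.77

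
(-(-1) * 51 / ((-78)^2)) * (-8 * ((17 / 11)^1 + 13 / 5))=-2584 / 9295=-0.28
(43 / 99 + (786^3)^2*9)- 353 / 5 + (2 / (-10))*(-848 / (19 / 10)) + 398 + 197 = 19958899234124675446307 / 9405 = 2122158344936169638.10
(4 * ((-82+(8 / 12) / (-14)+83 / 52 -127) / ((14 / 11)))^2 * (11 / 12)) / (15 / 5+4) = 68305605463139 / 4908181824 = 13916.68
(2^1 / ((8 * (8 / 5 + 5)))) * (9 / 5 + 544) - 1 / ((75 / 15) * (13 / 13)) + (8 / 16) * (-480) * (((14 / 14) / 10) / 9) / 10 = 13337 / 660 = 20.21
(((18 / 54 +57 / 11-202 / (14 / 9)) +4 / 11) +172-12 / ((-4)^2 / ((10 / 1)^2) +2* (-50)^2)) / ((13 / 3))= 808042 / 72919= 11.08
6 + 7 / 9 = 61 / 9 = 6.78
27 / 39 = 9 / 13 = 0.69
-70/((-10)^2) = -0.70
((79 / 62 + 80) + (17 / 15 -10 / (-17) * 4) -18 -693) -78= -11134027 / 15810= -704.24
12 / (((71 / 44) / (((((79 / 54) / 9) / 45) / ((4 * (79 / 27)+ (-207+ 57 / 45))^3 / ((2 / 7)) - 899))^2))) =41705482500 / 280954451965413050618687948231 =0.00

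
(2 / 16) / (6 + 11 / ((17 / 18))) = 17 / 2400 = 0.01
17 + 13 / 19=336 / 19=17.68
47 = 47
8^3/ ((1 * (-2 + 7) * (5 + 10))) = 512/ 75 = 6.83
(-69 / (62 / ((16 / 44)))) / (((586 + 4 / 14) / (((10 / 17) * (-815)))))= 0.33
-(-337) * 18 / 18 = 337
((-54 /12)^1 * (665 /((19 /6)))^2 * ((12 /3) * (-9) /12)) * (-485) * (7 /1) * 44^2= -3913068852000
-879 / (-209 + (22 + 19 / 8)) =7032 / 1477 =4.76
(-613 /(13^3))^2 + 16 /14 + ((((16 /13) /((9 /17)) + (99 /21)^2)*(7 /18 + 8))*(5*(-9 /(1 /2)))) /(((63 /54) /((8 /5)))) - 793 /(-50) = -25401.94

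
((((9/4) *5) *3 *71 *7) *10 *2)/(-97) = -335475/97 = -3458.51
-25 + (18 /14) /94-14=-25653 /658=-38.99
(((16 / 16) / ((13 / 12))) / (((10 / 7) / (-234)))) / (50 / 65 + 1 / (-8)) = -78624 / 335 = -234.70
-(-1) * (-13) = -13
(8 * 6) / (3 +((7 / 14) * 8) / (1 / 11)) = 48 / 47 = 1.02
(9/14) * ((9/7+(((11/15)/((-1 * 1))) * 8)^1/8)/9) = 0.04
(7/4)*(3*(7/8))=147/32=4.59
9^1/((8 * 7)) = 9/56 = 0.16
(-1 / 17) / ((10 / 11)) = -11 / 170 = -0.06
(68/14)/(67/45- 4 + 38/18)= -85/7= -12.14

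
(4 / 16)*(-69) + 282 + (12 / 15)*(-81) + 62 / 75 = 60233 / 300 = 200.78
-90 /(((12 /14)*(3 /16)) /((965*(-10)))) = 5404000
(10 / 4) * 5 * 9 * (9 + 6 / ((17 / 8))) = 45225 / 34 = 1330.15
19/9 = 2.11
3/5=0.60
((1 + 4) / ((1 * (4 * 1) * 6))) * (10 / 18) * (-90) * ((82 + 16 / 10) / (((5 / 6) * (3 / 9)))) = -3135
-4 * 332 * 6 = -7968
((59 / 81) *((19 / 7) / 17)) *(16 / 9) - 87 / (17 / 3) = -77291 / 5103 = -15.15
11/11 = 1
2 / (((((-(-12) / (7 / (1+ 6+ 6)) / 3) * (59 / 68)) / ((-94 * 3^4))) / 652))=-1181510064 / 767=-1540430.33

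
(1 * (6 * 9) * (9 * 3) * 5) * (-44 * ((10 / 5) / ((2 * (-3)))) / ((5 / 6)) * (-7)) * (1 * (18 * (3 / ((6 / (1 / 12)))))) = -673596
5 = 5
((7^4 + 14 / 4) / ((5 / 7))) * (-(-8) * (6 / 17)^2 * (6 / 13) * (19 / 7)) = 78944544 / 18785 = 4202.53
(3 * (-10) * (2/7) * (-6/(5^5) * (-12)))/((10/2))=-864/21875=-0.04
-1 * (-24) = 24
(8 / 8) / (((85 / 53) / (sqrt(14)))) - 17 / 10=-17 / 10 +53*sqrt(14) / 85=0.63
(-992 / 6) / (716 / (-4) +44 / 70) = 17360 / 18729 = 0.93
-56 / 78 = -28 / 39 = -0.72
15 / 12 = 1.25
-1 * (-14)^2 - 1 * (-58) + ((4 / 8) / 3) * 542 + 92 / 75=-1161 / 25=-46.44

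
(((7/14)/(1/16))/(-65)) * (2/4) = -0.06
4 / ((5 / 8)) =32 / 5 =6.40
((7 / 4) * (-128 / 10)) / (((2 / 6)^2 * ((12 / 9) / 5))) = -756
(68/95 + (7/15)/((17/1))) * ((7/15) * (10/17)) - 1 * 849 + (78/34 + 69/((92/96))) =-191375536/247095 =-774.50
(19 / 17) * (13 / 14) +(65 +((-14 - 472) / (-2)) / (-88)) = 63.28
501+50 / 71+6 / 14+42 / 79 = 19736114 / 39263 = 502.66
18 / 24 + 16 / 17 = 115 / 68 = 1.69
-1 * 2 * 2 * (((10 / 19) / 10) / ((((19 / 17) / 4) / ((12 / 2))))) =-1632 / 361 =-4.52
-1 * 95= -95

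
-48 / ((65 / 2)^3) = -384 / 274625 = -0.00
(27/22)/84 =9/616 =0.01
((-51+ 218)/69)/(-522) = -167/36018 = -0.00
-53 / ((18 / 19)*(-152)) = 53 / 144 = 0.37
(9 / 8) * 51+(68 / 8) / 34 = 461 / 8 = 57.62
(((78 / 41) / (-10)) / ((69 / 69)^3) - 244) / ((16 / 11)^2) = -6057139 / 52480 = -115.42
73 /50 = 1.46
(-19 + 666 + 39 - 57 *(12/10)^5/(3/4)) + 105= 1880899/3125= 601.89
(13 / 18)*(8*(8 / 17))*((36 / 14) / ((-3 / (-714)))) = 1664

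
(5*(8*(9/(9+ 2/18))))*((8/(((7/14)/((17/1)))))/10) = 44064/41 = 1074.73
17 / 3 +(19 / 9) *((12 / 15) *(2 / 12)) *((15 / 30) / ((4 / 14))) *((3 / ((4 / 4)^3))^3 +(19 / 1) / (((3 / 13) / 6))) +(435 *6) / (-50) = 56729 / 270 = 210.11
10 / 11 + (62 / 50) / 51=13091 / 14025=0.93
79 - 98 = -19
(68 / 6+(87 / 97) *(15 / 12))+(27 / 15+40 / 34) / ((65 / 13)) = 6455717 / 494700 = 13.05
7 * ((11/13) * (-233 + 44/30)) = -267421/195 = -1371.39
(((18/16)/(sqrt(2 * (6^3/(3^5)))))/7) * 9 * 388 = 23571/56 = 420.91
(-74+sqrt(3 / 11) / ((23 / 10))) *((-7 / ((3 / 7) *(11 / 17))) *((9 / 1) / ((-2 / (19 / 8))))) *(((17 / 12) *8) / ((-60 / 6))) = 22555.99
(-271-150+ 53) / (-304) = 23 / 19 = 1.21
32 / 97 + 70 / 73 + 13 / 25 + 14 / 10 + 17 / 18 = 13234109 / 3186450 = 4.15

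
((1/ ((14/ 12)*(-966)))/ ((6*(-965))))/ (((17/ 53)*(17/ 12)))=106/ 314303395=0.00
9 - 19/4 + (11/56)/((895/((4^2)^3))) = 129033/25060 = 5.15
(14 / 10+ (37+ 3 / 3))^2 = 38809 / 25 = 1552.36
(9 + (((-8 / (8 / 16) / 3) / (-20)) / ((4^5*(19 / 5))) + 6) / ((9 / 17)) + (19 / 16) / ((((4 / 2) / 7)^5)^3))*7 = 323921412544081555 / 268959744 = 1204349051.37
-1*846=-846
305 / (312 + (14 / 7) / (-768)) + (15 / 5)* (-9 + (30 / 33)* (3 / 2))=-28903044 / 1317877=-21.93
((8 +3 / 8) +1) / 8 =75 / 64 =1.17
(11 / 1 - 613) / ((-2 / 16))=4816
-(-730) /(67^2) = 730 /4489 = 0.16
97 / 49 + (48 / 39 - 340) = -214535 / 637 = -336.79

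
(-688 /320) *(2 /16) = -43 /160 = -0.27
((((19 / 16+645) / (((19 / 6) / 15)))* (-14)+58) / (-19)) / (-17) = -132.49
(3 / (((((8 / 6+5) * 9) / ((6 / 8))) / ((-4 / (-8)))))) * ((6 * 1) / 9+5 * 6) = 23 / 38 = 0.61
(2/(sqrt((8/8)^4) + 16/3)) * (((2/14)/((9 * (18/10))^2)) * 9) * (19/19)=50/32319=0.00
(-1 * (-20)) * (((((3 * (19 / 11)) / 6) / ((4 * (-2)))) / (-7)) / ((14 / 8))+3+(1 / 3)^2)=302695 / 4851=62.40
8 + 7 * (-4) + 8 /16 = -39 /2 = -19.50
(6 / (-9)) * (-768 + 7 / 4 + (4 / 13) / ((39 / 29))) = 1553491 / 3042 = 510.68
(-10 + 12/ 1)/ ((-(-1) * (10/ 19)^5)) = 49.52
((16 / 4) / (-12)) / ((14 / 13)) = -0.31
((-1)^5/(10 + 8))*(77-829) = 376/9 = 41.78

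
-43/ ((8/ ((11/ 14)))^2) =-5203/ 12544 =-0.41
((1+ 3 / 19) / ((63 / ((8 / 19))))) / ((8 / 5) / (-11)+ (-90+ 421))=9680 / 413854371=0.00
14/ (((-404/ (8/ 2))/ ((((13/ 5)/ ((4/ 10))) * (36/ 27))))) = -364/ 303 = -1.20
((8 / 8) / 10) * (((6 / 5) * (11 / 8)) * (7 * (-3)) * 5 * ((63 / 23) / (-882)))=99 / 1840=0.05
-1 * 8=-8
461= 461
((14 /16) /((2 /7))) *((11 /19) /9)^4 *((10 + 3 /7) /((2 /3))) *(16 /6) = 7481551 /3420144324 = 0.00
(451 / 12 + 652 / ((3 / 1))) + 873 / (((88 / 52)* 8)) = 168643 / 528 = 319.40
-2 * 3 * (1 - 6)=30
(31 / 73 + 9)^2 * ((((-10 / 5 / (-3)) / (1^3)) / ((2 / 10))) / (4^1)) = 1183360 / 15987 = 74.02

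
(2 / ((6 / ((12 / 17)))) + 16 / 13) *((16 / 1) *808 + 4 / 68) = 18953.35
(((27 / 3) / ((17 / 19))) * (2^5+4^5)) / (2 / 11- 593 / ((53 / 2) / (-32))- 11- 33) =17545968 / 1110457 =15.80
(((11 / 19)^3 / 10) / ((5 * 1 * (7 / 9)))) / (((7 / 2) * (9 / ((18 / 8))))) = 11979 / 33609100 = 0.00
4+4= 8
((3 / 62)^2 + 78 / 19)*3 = 900009 / 73036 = 12.32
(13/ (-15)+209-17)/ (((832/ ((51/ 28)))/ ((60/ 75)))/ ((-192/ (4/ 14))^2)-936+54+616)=-49128912/ 68372315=-0.72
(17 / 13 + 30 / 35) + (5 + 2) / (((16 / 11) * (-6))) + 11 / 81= 353467 / 235872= 1.50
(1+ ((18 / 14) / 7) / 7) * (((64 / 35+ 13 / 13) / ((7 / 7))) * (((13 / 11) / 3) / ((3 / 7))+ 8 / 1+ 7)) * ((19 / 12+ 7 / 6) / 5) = 1525568 / 60025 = 25.42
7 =7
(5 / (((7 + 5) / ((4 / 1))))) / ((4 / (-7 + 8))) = 0.42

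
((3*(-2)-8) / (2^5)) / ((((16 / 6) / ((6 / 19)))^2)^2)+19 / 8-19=-8874384743 / 533794816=-16.63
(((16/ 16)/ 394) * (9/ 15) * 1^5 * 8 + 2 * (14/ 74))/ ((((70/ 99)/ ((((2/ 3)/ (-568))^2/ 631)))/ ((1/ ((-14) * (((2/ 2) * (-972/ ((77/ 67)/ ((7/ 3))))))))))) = 861157/ 19729672978760438400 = 0.00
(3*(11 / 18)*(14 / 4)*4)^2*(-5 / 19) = -29645 / 171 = -173.36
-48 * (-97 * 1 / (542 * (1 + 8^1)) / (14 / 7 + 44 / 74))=3589 / 9756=0.37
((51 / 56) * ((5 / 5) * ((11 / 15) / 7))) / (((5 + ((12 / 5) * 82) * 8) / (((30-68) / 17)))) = -209 / 1547812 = -0.00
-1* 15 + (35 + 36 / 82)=838 / 41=20.44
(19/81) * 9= 19/9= 2.11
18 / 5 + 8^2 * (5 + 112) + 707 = 40993 / 5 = 8198.60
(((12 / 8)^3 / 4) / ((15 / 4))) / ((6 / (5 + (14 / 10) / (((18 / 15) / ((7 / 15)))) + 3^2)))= 1309 / 2400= 0.55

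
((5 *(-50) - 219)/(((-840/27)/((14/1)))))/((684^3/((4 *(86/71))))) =20167/6311377440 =0.00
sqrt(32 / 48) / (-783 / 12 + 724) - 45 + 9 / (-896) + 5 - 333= -334217 / 896 + 4 * sqrt(6) / 7905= -373.01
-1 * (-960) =960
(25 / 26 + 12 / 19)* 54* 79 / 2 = 1678671 / 494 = 3398.12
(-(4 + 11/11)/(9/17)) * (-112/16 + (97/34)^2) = -2195/204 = -10.76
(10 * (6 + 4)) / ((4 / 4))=100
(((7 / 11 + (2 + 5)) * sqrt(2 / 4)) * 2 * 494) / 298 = 20748 * sqrt(2) / 1639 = 17.90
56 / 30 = 28 / 15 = 1.87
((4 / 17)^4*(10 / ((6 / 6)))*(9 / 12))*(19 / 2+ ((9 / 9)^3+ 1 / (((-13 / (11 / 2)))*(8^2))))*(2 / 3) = 174610 / 1085773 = 0.16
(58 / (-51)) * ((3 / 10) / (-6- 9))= 29 / 1275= 0.02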